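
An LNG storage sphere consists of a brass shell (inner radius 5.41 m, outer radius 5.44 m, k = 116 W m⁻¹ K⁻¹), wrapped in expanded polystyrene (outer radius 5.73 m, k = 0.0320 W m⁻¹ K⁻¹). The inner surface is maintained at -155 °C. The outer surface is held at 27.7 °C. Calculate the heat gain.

Resistance network (inner→outer):
  R_brass = (1/5.41 − 1/5.44)/(4πk) = 0.001019/(4π·116) = 6.993×10^-7 K/W
  R_expanded polystyrene = (1/5.44 − 1/5.73)/(4πk) = 0.009303/(4π·0.0320) = 0.02314 K/W
ΣR = 6.993×10^-7 + 0.02314 = 0.02314 K/W
Q = ΔT/ΣR = (-155 °C − 27.7 °C)/0.02314 = -7900 W
(Negative Q ⇒ heat flows inward; heat gain = 7900 W.)

Q = 7.90 kW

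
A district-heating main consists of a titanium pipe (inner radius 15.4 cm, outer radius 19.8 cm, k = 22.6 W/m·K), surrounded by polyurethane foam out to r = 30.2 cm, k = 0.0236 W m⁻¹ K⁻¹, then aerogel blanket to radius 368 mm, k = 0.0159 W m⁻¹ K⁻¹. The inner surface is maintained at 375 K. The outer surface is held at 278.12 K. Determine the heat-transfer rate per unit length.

Q' = 20.1 W/m

Treat each layer as a resistance in series:
  R'_titanium = ln(0.198/0.154)/(2πk) = 0.2513/(2π·22.6) = 0.001770 m·K/W
  R'_polyurethane foam = ln(0.302/0.198)/(2πk) = 0.4222/(2π·0.0236) = 2.847 m·K/W
  R'_aerogel blanket = ln(0.368/0.302)/(2πk) = 0.1977/(2π·0.0159) = 1.978 m·K/W
ΣR = 0.001770 + 2.847 + 1.978 = 4.827 m·K/W
Q' = ΔT/ΣR = (375 K − 278.12 K)/4.827 = 20.1 W/m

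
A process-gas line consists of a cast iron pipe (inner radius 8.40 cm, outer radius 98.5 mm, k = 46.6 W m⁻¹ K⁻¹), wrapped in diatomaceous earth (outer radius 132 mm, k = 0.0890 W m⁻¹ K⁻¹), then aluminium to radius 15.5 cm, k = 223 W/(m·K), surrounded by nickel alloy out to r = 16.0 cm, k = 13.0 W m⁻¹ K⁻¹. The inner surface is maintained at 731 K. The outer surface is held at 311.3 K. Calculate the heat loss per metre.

Resistance network (inner→outer):
  R'_cast iron = ln(0.0985/0.0840)/(2πk) = 0.1592/(2π·46.6) = 5.439×10^-4 m·K/W
  R'_diatomaceous earth = ln(0.132/0.0985)/(2πk) = 0.2927/(2π·0.0890) = 0.5235 m·K/W
  R'_aluminium = ln(0.155/0.132)/(2πk) = 0.1606/(2π·223) = 1.146×10^-4 m·K/W
  R'_nickel alloy = ln(0.160/0.155)/(2πk) = 0.03175/(2π·13.0) = 3.887×10^-4 m·K/W
ΣR = 5.439×10^-4 + 0.5235 + 1.146×10^-4 + 3.887×10^-4 = 0.5245 m·K/W
Q' = ΔT/ΣR = (731 K − 311.3 K)/0.5245 = 800 W/m

Q' = 800 W/m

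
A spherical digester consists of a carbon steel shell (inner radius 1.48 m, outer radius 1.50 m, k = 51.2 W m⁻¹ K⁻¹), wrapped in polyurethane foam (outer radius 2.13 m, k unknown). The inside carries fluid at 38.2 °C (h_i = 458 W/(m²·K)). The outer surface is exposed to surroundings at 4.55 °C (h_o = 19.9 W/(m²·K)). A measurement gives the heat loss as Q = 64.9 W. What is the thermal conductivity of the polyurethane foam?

ΣR = ΔT/Q = |38.2 − 4.55|/64.9 = 0.5185 K/W
Known resistances:
  R_conv,in = 1/(4πr²h) = 1/(4π·1.48²·458) = 7.932×10^-5 K/W
  R_carbon steel = (1/1.48 − 1/1.50)/(4πk) = 0.009009/(4π·51.2) = 1.400×10^-5 K/W
  R_conv,out = 1/(4πr²h) = 1/(4π·2.13²·19.9) = 8.814×10^-4 K/W
R_polyurethane foam = ΣR − ΣR_known = 0.5185 − 9.747×10^-4 = 0.5175 K/W
(1/r₁−1/r₂)/(4πk) = 0.5175 ⇒ k = 0.1972/(4π·0.5175) = 0.0303 W/m·K

k = 0.0303 W/m·K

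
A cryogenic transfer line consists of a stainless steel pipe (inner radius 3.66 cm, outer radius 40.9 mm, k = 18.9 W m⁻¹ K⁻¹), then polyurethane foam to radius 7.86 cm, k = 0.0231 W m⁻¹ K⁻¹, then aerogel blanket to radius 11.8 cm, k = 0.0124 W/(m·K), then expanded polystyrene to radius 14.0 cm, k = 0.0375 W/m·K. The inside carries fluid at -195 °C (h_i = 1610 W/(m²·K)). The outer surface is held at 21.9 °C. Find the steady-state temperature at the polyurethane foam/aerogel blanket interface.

T = -101 °C

Series thermal resistances, inner to outer:
  R'_conv,in = 1/(2πr h) = 1/(2π·0.0366·1610) = 0.002701 m·K/W
  R'_stainless steel = ln(0.0409/0.0366)/(2πk) = 0.1111/(2π·18.9) = 9.354×10^-4 m·K/W
  R'_polyurethane foam = ln(0.0786/0.0409)/(2πk) = 0.6532/(2π·0.0231) = 4.501 m·K/W
  R'_aerogel blanket = ln(0.118/0.0786)/(2πk) = 0.4063/(2π·0.0124) = 5.215 m·K/W
  R'_expanded polystyrene = ln(0.140/0.118)/(2πk) = 0.1710/(2π·0.0375) = 0.7256 m·K/W
ΣR = 0.002701 + 9.354×10^-4 + 4.501 + 5.215 + 0.7256 = 10.45 m·K/W
Q' = ΔT/ΣR = (-195 °C − 21.9 °C)/10.45 = -20.76 W/m
From the inner boundary to the polyurethane foam/aerogel blanket interface, ΣR_partial = 4.505 m·K/W.
T_interface = T_in − Q'·ΣR_partial = -195 °C − (-20.76)(4.505) = -101 °C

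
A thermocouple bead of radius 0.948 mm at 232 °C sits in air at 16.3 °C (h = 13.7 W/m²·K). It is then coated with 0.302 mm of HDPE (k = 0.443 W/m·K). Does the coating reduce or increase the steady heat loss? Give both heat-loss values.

Critical radius for a sphere: r_cr = 2k/h = 0.0647 m = 6.47 cm.
Outer radius after coating: r₂ = 9.48×10^-4 + 3.02×10^-4 = 0.001250 m.
Since r₁ < r_cr and r₂ ≤ r_cr, the coating moves toward the maximum at r_cr — heat loss rises.
Bare: R = 1/(4πr₁²h) = 6463 K/W; Q = 215.7/6463 = 0.0334 W.
Coated: R = R_cond + R_conv = 3763 K/W; Q = 215.7/3763 = 0.0573 W.

increases: 0.0334 → 0.0573 W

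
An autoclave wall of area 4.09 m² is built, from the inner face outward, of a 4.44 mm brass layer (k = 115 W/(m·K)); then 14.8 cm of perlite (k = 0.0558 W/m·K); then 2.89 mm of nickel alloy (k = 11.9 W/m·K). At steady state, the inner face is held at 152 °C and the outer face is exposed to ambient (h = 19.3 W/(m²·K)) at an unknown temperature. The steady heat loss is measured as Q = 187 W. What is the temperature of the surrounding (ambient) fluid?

T_out = 28.4 °C

Series resistances:
  R_brass = L/(kA) = 0.00444/(115·4.09) = 9.440×10^-6 K/W
  R_perlite = L/(kA) = 0.148/(0.0558·4.09) = 0.6485 K/W
  R_nickel alloy = L/(kA) = 0.00289/(11.9·4.09) = 5.938×10^-5 K/W
  R_conv,out = 1/(hA) = 1/(19.3·4.09) = 0.01267 K/W
ΣR = 0.6612 K/W
ΔT = Q·ΣR = 187 × 0.6612 = 123.6 K
Heat flows outward, so T_out = T_in − ΔT = 152 − 123.6 = 28.4 °C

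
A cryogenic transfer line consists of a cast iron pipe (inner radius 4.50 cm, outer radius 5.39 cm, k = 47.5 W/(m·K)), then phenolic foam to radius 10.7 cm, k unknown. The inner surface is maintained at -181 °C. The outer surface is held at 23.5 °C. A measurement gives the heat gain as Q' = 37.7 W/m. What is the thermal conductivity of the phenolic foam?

ΣR = ΔT/Q' = |-181 − 23.5|/37.7 = 5.424 m·K/W
Known resistances:
  R'_cast iron = ln(0.0539/0.0450)/(2πk) = 0.1805/(2π·47.5) = 6.047×10^-4 m·K/W
R_phenolic foam = ΣR − ΣR_known = 5.424 − 6.047×10^-4 = 5.423 m·K/W
ln(r₂/r₁)/(2πk) = 5.423 ⇒ k = 0.6857/(2π·5.423) = 0.0201 W/m·K

k = 0.0201 W/m·K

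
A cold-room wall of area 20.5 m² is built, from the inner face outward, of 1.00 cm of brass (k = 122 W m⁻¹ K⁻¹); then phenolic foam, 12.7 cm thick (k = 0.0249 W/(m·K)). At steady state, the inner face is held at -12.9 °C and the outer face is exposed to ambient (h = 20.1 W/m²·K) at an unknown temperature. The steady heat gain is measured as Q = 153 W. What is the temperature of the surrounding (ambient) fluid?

Sum the resistances:
  R_brass = L/(kA) = 0.0100/(122·20.5) = 3.998×10^-6 K/W
  R_phenolic foam = L/(kA) = 0.127/(0.0249·20.5) = 0.2488 K/W
  R_conv,out = 1/(hA) = 1/(20.1·20.5) = 0.002427 K/W
ΣR = 0.2512 K/W
ΔT = Q·ΣR = 153 × 0.2512 = 38.43 K
Heat flows inward, so T_out = T_in + ΔT = -12.9 + 38.43 = 25.5 °C

T_out = 25.5 °C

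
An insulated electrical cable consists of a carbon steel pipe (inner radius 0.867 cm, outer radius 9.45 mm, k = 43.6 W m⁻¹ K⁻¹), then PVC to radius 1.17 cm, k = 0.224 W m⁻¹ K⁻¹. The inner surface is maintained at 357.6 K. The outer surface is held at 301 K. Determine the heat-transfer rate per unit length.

Q' = 372 W/m

Treat each layer as a resistance in series:
  R'_carbon steel = ln(0.00945/0.00867)/(2πk) = 0.08615/(2π·43.6) = 3.145×10^-4 m·K/W
  R'_PVC = ln(0.0117/0.00945)/(2πk) = 0.2136/(2π·0.224) = 0.1517 m·K/W
ΣR = 3.145×10^-4 + 0.1517 = 0.1520 m·K/W
Q' = ΔT/ΣR = (357.6 K − 301 K)/0.1520 = 372 W/m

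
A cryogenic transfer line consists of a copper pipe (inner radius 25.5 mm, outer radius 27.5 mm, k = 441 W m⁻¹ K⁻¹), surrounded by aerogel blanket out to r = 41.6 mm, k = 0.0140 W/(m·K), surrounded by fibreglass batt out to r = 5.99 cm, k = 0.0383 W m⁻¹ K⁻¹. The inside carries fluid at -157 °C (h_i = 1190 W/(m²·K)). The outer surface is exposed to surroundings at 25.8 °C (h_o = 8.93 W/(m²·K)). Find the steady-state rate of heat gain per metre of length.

Q' = 28.0 W/m

Series thermal resistances, inner to outer:
  R'_conv,in = 1/(2πr h) = 1/(2π·0.0255·1190) = 0.005245 m·K/W
  R'_copper = ln(0.0275/0.0255)/(2πk) = 0.07551/(2π·441) = 2.725×10^-5 m·K/W
  R'_aerogel blanket = ln(0.0416/0.0275)/(2πk) = 0.4139/(2π·0.0140) = 4.705 m·K/W
  R'_fibreglass batt = ln(0.0599/0.0416)/(2πk) = 0.3646/(2π·0.0383) = 1.515 m·K/W
  R'_conv,out = 1/(2πr h) = 1/(2π·0.0599·8.93) = 0.2975 m·K/W
ΣR = 0.005245 + 2.725×10^-5 + 4.705 + 1.515 + 0.2975 = 6.523 m·K/W
Q' = ΔT/ΣR = (-157 °C − 25.8 °C)/6.523 = -28.0 W/m
(Negative Q' ⇒ heat flows inward; heat gain = 28.0 W/m.)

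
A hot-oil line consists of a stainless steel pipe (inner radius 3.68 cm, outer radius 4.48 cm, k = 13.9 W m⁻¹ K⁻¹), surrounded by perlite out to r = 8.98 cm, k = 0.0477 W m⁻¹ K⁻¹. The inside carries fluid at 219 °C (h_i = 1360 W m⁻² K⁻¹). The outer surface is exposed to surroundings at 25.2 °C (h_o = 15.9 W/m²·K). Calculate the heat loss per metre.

Q' = 79.5 W/m

Treat each layer as a resistance in series:
  R'_conv,in = 1/(2πr h) = 1/(2π·0.0368·1360) = 0.003180 m·K/W
  R'_stainless steel = ln(0.0448/0.0368)/(2πk) = 0.1967/(2π·13.9) = 0.002252 m·K/W
  R'_perlite = ln(0.0898/0.0448)/(2πk) = 0.6954/(2π·0.0477) = 2.320 m·K/W
  R'_conv,out = 1/(2πr h) = 1/(2π·0.0898·15.9) = 0.1115 m·K/W
ΣR = 0.003180 + 0.002252 + 2.320 + 0.1115 = 2.437 m·K/W
Q' = ΔT/ΣR = (219 °C − 25.2 °C)/2.437 = 79.5 W/m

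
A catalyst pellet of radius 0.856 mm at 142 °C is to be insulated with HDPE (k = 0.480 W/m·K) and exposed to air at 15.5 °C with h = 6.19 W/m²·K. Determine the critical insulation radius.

r_cr = 15.5 cm

For a sphere, r_cr = 2k_ins/h = 2·0.480/6.19 = 0.155 m = 15.5 cm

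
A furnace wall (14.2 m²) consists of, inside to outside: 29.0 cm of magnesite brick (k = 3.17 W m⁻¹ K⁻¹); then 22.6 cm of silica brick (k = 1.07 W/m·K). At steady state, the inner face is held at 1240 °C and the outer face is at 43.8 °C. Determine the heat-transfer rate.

Resistance network (inner→outer):
  R_magnesite brick = L/(kA) = 0.290/(3.17·14.2) = 0.006442 K/W
  R_silica brick = L/(kA) = 0.226/(1.07·14.2) = 0.01487 K/W
ΣR = 0.006442 + 0.01487 = 0.02131 K/W
Q = ΔT/ΣR = (1240 °C − 43.8 °C)/0.02131 = 56100 W

Q = 56100 W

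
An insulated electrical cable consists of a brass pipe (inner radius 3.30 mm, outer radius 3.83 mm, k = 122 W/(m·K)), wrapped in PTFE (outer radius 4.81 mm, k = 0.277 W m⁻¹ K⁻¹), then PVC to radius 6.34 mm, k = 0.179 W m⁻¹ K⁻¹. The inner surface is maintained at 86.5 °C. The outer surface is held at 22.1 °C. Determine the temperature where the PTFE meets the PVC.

T = 64.1 °C

Series thermal resistances, inner to outer:
  R'_brass = ln(0.00383/0.00330)/(2πk) = 0.1489/(2π·122) = 1.943×10^-4 m·K/W
  R'_PTFE = ln(0.00481/0.00383)/(2πk) = 0.2278/(2π·0.277) = 0.1309 m·K/W
  R'_PVC = ln(0.00634/0.00481)/(2πk) = 0.2762/(2π·0.179) = 0.2456 m·K/W
ΣR = 1.943×10^-4 + 0.1309 + 0.2456 = 0.3767 m·K/W
Q' = ΔT/ΣR = (86.5 °C − 22.1 °C)/0.3767 = 171.0 W/m
From the inner boundary to the PTFE/PVC interface, ΣR_partial = 0.1311 m·K/W.
T_interface = T_in − Q'·ΣR_partial = 86.5 °C − (171.0)(0.1311) = 64.1 °C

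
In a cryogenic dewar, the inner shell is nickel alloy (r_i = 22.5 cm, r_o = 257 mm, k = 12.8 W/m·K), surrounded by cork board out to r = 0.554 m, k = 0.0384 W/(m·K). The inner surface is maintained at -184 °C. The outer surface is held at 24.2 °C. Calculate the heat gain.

Series thermal resistances, inner to outer:
  R_nickel alloy = (1/0.225 − 1/0.257)/(4πk) = 0.5534/(4π·12.8) = 0.003440 K/W
  R_cork board = (1/0.257 − 1/0.554)/(4πk) = 2.086/(4π·0.0384) = 4.323 K/W
ΣR = 0.003440 + 4.323 = 4.326 K/W
Q = ΔT/ΣR = (-184 °C − 24.2 °C)/4.326 = -48.1 W
(Negative Q ⇒ heat flows inward; heat gain = 48.1 W.)

Q = 48.1 W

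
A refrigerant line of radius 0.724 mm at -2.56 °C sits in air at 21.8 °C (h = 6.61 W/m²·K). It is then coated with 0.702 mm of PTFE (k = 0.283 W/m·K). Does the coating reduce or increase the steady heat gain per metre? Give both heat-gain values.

Critical radius for a cylinder: r_cr = k/h = 0.0428 m = 4.28 cm.
Outer radius after coating: r₂ = 7.24×10^-4 + 7.02×10^-4 = 0.001426 m.
Since r₁ < r_cr and r₂ ≤ r_cr, the coating moves toward the maximum at r_cr — heat gain rises.
Bare: R = 1/(2πr₁h) = 33.26 m·K/W; Q = 24.36/33.26 = 0.732 W/m.
Coated: R = R_cond + R_conv = 17.27 m·K/W; Q = 24.36/17.27 = 1.41 W/m.

increases: 0.732 → 1.41 W/m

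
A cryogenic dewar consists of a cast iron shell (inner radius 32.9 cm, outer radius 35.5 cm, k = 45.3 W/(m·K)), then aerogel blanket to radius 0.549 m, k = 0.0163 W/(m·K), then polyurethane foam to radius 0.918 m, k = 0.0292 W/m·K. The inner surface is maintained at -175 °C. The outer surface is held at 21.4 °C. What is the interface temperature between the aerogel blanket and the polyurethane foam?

T = -35.8 °C

Series thermal resistances, inner to outer:
  R_cast iron = (1/0.329 − 1/0.355)/(4πk) = 0.2226/(4π·45.3) = 3.911×10^-4 K/W
  R_aerogel blanket = (1/0.355 − 1/0.549)/(4πk) = 0.9954/(4π·0.0163) = 4.860 K/W
  R_polyurethane foam = (1/0.549 − 1/0.918)/(4πk) = 0.7322/(4π·0.0292) = 1.995 K/W
ΣR = 3.911×10^-4 + 4.860 + 1.995 = 6.855 K/W
Q = ΔT/ΣR = (-175 °C − 21.4 °C)/6.855 = -28.65 W
From the inner boundary to the aerogel blanket/polyurethane foam interface, ΣR_partial = 4.860 K/W.
T_interface = T_in − Q·ΣR_partial = -175 °C − (-28.65)(4.860) = -35.8 °C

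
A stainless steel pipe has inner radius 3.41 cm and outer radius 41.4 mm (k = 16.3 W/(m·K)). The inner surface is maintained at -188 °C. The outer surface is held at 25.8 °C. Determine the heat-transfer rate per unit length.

Q' = 1.13×10^5 W/m

Q' = 2πk·ΔT/ln(r₂/r₁) = 2π × 16.3 × 213.8 / ln(0.0414/0.0341) = 1.13×10^5 W/m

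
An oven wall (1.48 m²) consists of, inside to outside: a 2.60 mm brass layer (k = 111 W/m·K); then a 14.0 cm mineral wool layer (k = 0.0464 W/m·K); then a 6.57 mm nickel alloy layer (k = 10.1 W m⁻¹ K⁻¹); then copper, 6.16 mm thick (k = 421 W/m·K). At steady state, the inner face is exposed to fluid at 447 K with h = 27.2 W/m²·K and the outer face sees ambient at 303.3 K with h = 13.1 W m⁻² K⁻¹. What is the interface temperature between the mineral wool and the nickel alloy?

T = 306.8 K

Series thermal resistances, inner to outer:
  R_conv,in = 1/(hA) = 1/(27.2·1.48) = 0.02484 K/W
  R_brass = L/(kA) = 0.00260/(111·1.48) = 1.583×10^-5 K/W
  R_mineral wool = L/(kA) = 0.140/(0.0464·1.48) = 2.039 K/W
  R_nickel alloy = L/(kA) = 0.00657/(10.1·1.48) = 4.395×10^-4 K/W
  R_copper = L/(kA) = 0.00616/(421·1.48) = 9.886×10^-6 K/W
  R_conv,out = 1/(hA) = 1/(13.1·1.48) = 0.05158 K/W
ΣR = 0.02484 + 1.583×10^-5 + 2.039 + 4.395×10^-4 + 9.886×10^-6 + 0.05158 = 2.116 K/W
Q = ΔT/ΣR = (447 K − 303.3 K)/2.116 = 67.91 W
From the inner boundary to the mineral wool/nickel alloy interface, ΣR_partial = 2.064 K/W.
T_interface = T_in − Q·ΣR_partial = 447 K − (67.91)(2.064) = 306.8 K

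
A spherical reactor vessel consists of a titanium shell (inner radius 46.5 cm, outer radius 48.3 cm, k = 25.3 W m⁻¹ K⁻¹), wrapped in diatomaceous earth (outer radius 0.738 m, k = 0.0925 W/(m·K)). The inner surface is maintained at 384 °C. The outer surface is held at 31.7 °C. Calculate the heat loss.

Q = 572 W

Treat each layer as a resistance in series:
  R_titanium = (1/0.465 − 1/0.483)/(4πk) = 0.08014/(4π·25.3) = 2.521×10^-4 K/W
  R_diatomaceous earth = (1/0.483 − 1/0.738)/(4πk) = 0.7154/(4π·0.0925) = 0.6154 K/W
ΣR = 2.521×10^-4 + 0.6154 = 0.6157 K/W
Q = ΔT/ΣR = (384 °C − 31.7 °C)/0.6157 = 572 W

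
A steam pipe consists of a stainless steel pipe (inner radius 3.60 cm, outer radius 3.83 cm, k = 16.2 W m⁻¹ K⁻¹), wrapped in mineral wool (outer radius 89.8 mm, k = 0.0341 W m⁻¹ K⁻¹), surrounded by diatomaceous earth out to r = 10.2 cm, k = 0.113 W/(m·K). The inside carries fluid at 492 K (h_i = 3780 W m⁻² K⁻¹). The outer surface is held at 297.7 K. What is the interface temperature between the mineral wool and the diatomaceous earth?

T = 306.1 K

Treat each layer as a resistance in series:
  R'_conv,in = 1/(2πr h) = 1/(2π·0.0360·3780) = 0.001170 m·K/W
  R'_stainless steel = ln(0.0383/0.0360)/(2πk) = 0.06193/(2π·16.2) = 6.084×10^-4 m·K/W
  R'_mineral wool = ln(0.0898/0.0383)/(2πk) = 0.8521/(2π·0.0341) = 3.977 m·K/W
  R'_diatomaceous earth = ln(0.102/0.0898)/(2πk) = 0.1274/(2π·0.113) = 0.1794 m·K/W
ΣR = 0.001170 + 6.084×10^-4 + 3.977 + 0.1794 = 4.158 m·K/W
Q' = ΔT/ΣR = (492 K − 297.7 K)/4.158 = 46.73 W/m
From the inner boundary to the mineral wool/diatomaceous earth interface, ΣR_partial = 3.979 m·K/W.
T_interface = T_in − Q'·ΣR_partial = 492 K − (46.73)(3.979) = 306.1 K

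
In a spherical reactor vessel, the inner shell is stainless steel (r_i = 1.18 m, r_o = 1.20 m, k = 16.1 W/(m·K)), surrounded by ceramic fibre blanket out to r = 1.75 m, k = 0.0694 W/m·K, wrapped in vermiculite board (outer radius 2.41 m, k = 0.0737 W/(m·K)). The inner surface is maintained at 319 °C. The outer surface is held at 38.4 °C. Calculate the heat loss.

Q = 598 W

Series thermal resistances, inner to outer:
  R_stainless steel = (1/1.18 − 1/1.20)/(4πk) = 0.01412/(4π·16.1) = 6.981×10^-5 K/W
  R_ceramic fibre blanket = (1/1.20 − 1/1.75)/(4πk) = 0.2619/(4π·0.0694) = 0.3003 K/W
  R_vermiculite board = (1/1.75 − 1/2.41)/(4πk) = 0.1565/(4π·0.0737) = 0.1690 K/W
ΣR = 6.981×10^-5 + 0.3003 + 0.1690 = 0.4694 K/W
Q = ΔT/ΣR = (319 °C − 38.4 °C)/0.4694 = 598 W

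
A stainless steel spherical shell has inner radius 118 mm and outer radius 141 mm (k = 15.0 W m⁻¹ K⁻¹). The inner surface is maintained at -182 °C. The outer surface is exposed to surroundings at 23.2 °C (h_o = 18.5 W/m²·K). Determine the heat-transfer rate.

Treat each layer as a resistance in series:
  R_stainless steel = (1/0.118 − 1/0.141)/(4πk) = 1.382/(4π·15.0) = 0.007334 K/W
  R_conv,out = 1/(4πr²h) = 1/(4π·0.141²·18.5) = 0.2164 K/W
ΣR = 0.007334 + 0.2164 = 0.2237 K/W
Q = ΔT/ΣR = (-182 °C − 23.2 °C)/0.2237 = -917 W
(Negative Q ⇒ heat flows inward; heat gain = 917 W.)

Q = 917 W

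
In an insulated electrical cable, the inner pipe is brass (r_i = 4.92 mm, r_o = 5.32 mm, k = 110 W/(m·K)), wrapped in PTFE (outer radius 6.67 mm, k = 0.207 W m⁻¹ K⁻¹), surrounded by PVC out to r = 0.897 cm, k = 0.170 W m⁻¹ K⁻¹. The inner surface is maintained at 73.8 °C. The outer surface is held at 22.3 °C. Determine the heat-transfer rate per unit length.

Resistance network (inner→outer):
  R'_brass = ln(0.00532/0.00492)/(2πk) = 0.07816/(2π·110) = 1.131×10^-4 m·K/W
  R'_PTFE = ln(0.00667/0.00532)/(2πk) = 0.2261/(2π·0.207) = 0.1739 m·K/W
  R'_PVC = ln(0.00897/0.00667)/(2πk) = 0.2963/(2π·0.170) = 0.2774 m·K/W
ΣR = 1.131×10^-4 + 0.1739 + 0.2774 = 0.4514 m·K/W
Q' = ΔT/ΣR = (73.8 °C − 22.3 °C)/0.4514 = 114 W/m

Q' = 114 W/m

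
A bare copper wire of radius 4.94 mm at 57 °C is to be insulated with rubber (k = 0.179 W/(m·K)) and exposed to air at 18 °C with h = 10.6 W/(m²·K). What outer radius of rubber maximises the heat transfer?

r_cr = 1.69 cm

For a cylinder, r_cr = k_ins/h = 0.179/10.6 = 0.0169 m = 1.69 cm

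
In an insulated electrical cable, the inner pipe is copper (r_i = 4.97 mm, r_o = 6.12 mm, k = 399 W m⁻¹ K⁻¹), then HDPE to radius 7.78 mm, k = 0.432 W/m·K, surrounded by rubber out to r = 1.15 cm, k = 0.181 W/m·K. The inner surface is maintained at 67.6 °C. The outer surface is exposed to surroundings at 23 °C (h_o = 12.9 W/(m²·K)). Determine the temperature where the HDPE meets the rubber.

Series thermal resistances, inner to outer:
  R'_copper = ln(0.00612/0.00497)/(2πk) = 0.2081/(2π·399) = 8.302×10^-5 m·K/W
  R'_HDPE = ln(0.00778/0.00612)/(2πk) = 0.2400/(2π·0.432) = 0.08842 m·K/W
  R'_rubber = ln(0.0115/0.00778)/(2πk) = 0.3908/(2π·0.181) = 0.3436 m·K/W
  R'_conv,out = 1/(2πr h) = 1/(2π·0.0115·12.9) = 1.073 m·K/W
ΣR = 8.302×10^-5 + 0.08842 + 0.3436 + 1.073 = 1.505 m·K/W
Q' = ΔT/ΣR = (67.6 °C − 23 °C)/1.505 = 29.63 W/m
From the inner boundary to the HDPE/rubber interface, ΣR_partial = 0.08850 m·K/W.
T_interface = T_in − Q'·ΣR_partial = 67.6 °C − (29.63)(0.08850) = 65.0 °C

T = 65.0 °C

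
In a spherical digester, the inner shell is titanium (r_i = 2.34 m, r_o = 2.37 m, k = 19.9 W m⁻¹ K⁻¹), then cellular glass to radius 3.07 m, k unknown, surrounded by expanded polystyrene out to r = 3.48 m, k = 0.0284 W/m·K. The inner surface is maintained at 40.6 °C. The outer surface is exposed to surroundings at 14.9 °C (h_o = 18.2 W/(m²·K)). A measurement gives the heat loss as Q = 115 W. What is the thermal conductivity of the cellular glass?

k = 0.0662 W/m·K

ΣR = ΔT/Q = |40.6 − 14.9|/115 = 0.2235 K/W
Known resistances:
  R_titanium = (1/2.34 − 1/2.37)/(4πk) = 0.005409/(4π·19.9) = 2.163×10^-5 K/W
  R_expanded polystyrene = (1/3.07 − 1/3.48)/(4πk) = 0.03838/(4π·0.0284) = 0.1075 K/W
  R_conv,out = 1/(4πr²h) = 1/(4π·3.48²·18.2) = 3.610×10^-4 K/W
R_cellular glass = ΣR − ΣR_known = 0.2235 − 0.1079 = 0.1156 K/W
(1/r₁−1/r₂)/(4πk) = 0.1156 ⇒ k = 0.09621/(4π·0.1156) = 0.0662 W/m·K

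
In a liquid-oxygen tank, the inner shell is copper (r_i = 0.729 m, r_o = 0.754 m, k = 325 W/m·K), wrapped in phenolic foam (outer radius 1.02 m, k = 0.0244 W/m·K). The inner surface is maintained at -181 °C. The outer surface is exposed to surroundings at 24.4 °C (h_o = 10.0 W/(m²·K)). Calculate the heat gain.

Q = 181 W

Resistance network (inner→outer):
  R_copper = (1/0.729 − 1/0.754)/(4πk) = 0.04548/(4π·325) = 1.114×10^-5 K/W
  R_phenolic foam = (1/0.754 − 1/1.02)/(4πk) = 0.3459/(4π·0.0244) = 1.128 K/W
  R_conv,out = 1/(4πr²h) = 1/(4π·1.02²·10.0) = 0.007649 K/W
ΣR = 1.114×10^-5 + 1.128 + 0.007649 = 1.136 K/W
Q = ΔT/ΣR = (-181 °C − 24.4 °C)/1.136 = -181 W
(Negative Q ⇒ heat flows inward; heat gain = 181 W.)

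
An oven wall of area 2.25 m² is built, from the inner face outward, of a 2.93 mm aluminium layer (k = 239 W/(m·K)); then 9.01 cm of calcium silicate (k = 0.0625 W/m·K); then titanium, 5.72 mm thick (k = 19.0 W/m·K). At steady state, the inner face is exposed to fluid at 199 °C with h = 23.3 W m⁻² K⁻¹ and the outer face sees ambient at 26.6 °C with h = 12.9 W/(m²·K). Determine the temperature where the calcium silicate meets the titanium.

T = 35.2 °C

Resistance network (inner→outer):
  R_conv,in = 1/(hA) = 1/(23.3·2.25) = 0.01907 K/W
  R_aluminium = L/(kA) = 0.00293/(239·2.25) = 5.449×10^-6 K/W
  R_calcium silicate = L/(kA) = 0.0901/(0.0625·2.25) = 0.6407 K/W
  R_titanium = L/(kA) = 0.00572/(19.0·2.25) = 1.338×10^-4 K/W
  R_conv,out = 1/(hA) = 1/(12.9·2.25) = 0.03445 K/W
ΣR = 0.01907 + 5.449×10^-6 + 0.6407 + 1.338×10^-4 + 0.03445 = 0.6944 K/W
Q = ΔT/ΣR = (199 °C − 26.6 °C)/0.6944 = 248.3 W
From the inner boundary to the calcium silicate/titanium interface, ΣR_partial = 0.6598 K/W.
T_interface = T_in − Q·ΣR_partial = 199 °C − (248.3)(0.6598) = 35.2 °C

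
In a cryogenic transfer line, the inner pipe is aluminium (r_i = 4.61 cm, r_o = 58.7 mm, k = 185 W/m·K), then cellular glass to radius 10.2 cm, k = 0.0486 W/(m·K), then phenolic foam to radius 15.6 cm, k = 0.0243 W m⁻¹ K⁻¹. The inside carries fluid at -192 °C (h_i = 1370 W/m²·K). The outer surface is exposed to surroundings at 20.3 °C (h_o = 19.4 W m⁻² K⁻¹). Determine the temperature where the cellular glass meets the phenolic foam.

T = -109 °C

Series thermal resistances, inner to outer:
  R'_conv,in = 1/(2πr h) = 1/(2π·0.0461·1370) = 0.002520 m·K/W
  R'_aluminium = ln(0.0587/0.0461)/(2πk) = 0.2416/(2π·185) = 2.079×10^-4 m·K/W
  R'_cellular glass = ln(0.102/0.0587)/(2πk) = 0.5525/(2π·0.0486) = 1.809 m·K/W
  R'_phenolic foam = ln(0.156/0.102)/(2πk) = 0.4249/(2π·0.0243) = 2.783 m·K/W
  R'_conv,out = 1/(2πr h) = 1/(2π·0.156·19.4) = 0.05259 m·K/W
ΣR = 0.002520 + 2.079×10^-4 + 1.809 + 2.783 + 0.05259 = 4.647 m·K/W
Q' = ΔT/ΣR = (-192 °C − 20.3 °C)/4.647 = -45.69 W/m
From the inner boundary to the cellular glass/phenolic foam interface, ΣR_partial = 1.812 m·K/W.
T_interface = T_in − Q'·ΣR_partial = -192 °C − (-45.69)(1.812) = -109 °C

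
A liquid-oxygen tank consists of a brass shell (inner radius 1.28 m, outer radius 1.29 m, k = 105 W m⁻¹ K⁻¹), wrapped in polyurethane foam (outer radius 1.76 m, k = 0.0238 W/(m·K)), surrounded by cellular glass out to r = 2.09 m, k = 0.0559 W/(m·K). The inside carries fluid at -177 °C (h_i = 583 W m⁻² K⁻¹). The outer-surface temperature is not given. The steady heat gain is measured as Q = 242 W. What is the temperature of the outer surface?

T_out = 21.4 °C

Series resistances:
  R_conv,in = 1/(4πr²h) = 1/(4π·1.28²·583) = 8.331×10^-5 K/W
  R_brass = (1/1.28 − 1/1.29)/(4πk) = 0.006056/(4π·105) = 4.590×10^-6 K/W
  R_polyurethane foam = (1/1.29 − 1/1.76)/(4πk) = 0.2070/(4π·0.0238) = 0.6922 K/W
  R_cellular glass = (1/1.76 − 1/2.09)/(4πk) = 0.08971/(4π·0.0559) = 0.1277 K/W
ΣR = 0.8200 K/W
ΔT = Q·ΣR = 242 × 0.8200 = 198.4 K
Heat flows inward, so T_out = T_in + ΔT = -177 + 198.4 = 21.4 °C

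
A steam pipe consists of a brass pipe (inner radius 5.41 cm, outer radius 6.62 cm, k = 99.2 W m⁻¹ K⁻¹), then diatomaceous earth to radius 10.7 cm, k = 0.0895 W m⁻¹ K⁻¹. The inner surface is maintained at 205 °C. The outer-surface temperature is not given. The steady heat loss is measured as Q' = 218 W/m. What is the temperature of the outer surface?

Series resistances:
  R'_brass = ln(0.0662/0.0541)/(2πk) = 0.2018/(2π·99.2) = 3.238×10^-4 m·K/W
  R'_diatomaceous earth = ln(0.107/0.0662)/(2πk) = 0.4801/(2π·0.0895) = 0.8538 m·K/W
ΣR = 0.8542 m·K/W
ΔT = Q'·ΣR = 218 × 0.8542 = 186.2 K
Heat flows outward, so T_out = T_in − ΔT = 205 − 186.2 = 18.8 °C

T_out = 18.8 °C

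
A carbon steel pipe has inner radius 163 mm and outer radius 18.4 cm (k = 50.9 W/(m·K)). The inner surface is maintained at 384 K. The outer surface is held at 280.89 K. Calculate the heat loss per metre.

Q' = 272 kW/m

Q' = 2πk·ΔT/ln(r₂/r₁) = 2π × 50.9 × 103.11 / ln(0.184/0.163) = 2.72×10^5 W/m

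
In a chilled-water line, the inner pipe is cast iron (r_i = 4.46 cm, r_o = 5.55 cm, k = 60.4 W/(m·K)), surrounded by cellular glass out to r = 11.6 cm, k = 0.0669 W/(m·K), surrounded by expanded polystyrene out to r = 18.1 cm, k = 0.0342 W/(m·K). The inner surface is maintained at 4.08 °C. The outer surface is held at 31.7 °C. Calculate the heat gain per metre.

Q' = 7.22 W/m

Resistance network (inner→outer):
  R'_cast iron = ln(0.0555/0.0446)/(2πk) = 0.2186/(2π·60.4) = 5.761×10^-4 m·K/W
  R'_cellular glass = ln(0.116/0.0555)/(2πk) = 0.7372/(2π·0.0669) = 1.754 m·K/W
  R'_expanded polystyrene = ln(0.181/0.116)/(2πk) = 0.4449/(2π·0.0342) = 2.070 m·K/W
ΣR = 5.761×10^-4 + 1.754 + 2.070 = 3.825 m·K/W
Q' = ΔT/ΣR = (4.08 °C − 31.7 °C)/3.825 = -7.22 W/m
(Negative Q' ⇒ heat flows inward; heat gain = 7.22 W/m.)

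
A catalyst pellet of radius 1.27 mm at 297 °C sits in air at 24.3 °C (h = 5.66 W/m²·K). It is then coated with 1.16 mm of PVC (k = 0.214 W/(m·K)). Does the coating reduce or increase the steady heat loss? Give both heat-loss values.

increases: 0.0313 → 0.108 W

Critical radius for a sphere: r_cr = 2k/h = 0.0756 m = 7.56 cm.
Outer radius after coating: r₂ = 0.00127 + 0.00116 = 0.00243 m.
Since r₁ < r_cr and r₂ ≤ r_cr, the coating moves toward the maximum at r_cr — heat loss rises.
Bare: R = 1/(4πr₁²h) = 8717 K/W; Q = 272.7/8717 = 0.0313 W.
Coated: R = R_cond + R_conv = 2521 K/W; Q = 272.7/2521 = 0.108 W.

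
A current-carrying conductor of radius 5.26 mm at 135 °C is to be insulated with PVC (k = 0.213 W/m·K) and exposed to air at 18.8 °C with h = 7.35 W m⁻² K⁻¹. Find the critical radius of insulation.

r_cr = 2.90 cm

For a cylinder, r_cr = k_ins/h = 0.213/7.35 = 0.0290 m = 2.90 cm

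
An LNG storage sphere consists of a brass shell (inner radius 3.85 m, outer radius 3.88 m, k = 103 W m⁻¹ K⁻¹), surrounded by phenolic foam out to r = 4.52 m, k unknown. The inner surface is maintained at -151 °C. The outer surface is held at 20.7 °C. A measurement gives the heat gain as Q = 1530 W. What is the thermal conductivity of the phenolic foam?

ΣR = ΔT/Q = |-151 − 20.7|/1530 = 0.1122 K/W
Known resistances:
  R_brass = (1/3.85 − 1/3.88)/(4πk) = 0.002008/(4π·103) = 1.552×10^-6 K/W
R_phenolic foam = ΣR − ΣR_known = 0.1122 − 1.552×10^-6 = 0.1122 K/W
(1/r₁−1/r₂)/(4πk) = 0.1122 ⇒ k = 0.03649/(4π·0.1122) = 0.0259 W/m·K

k = 0.0259 W/m·K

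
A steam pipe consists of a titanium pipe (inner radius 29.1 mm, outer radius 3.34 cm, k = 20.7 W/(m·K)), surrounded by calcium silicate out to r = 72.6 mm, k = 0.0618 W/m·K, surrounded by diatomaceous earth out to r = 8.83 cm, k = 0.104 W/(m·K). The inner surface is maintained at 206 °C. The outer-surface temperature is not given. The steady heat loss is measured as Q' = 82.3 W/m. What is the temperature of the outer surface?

Sum the resistances:
  R'_titanium = ln(0.0334/0.0291)/(2πk) = 0.1378/(2π·20.7) = 0.001060 m·K/W
  R'_calcium silicate = ln(0.0726/0.0334)/(2πk) = 0.7764/(2π·0.0618) = 2.000 m·K/W
  R'_diatomaceous earth = ln(0.0883/0.0726)/(2πk) = 0.1958/(2π·0.104) = 0.2996 m·K/W
ΣR = 2.300 m·K/W
ΔT = Q'·ΣR = 82.3 × 2.300 = 189.3 K
Heat flows outward, so T_out = T_in − ΔT = 206 − 189.3 = 16.7 °C

T_out = 16.7 °C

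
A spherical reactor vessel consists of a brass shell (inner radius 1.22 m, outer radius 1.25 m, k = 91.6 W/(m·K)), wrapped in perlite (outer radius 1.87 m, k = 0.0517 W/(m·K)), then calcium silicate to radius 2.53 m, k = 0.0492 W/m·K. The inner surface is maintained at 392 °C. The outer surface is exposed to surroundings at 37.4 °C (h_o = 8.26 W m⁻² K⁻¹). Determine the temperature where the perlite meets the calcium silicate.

T = 164 °C

Series thermal resistances, inner to outer:
  R_brass = (1/1.22 − 1/1.25)/(4πk) = 0.01967/(4π·91.6) = 1.709×10^-5 K/W
  R_perlite = (1/1.25 − 1/1.87)/(4πk) = 0.2652/(4π·0.0517) = 0.4083 K/W
  R_calcium silicate = (1/1.87 − 1/2.53)/(4πk) = 0.1395/(4π·0.0492) = 0.2256 K/W
  R_conv,out = 1/(4πr²h) = 1/(4π·2.53²·8.26) = 0.001505 K/W
ΣR = 1.709×10^-5 + 0.4083 + 0.2256 + 0.001505 = 0.6354 K/W
Q = ΔT/ΣR = (392 °C − 37.4 °C)/0.6354 = 558.1 W
From the inner boundary to the perlite/calcium silicate interface, ΣR_partial = 0.4083 K/W.
T_interface = T_in − Q·ΣR_partial = 392 °C − (558.1)(0.4083) = 164 °C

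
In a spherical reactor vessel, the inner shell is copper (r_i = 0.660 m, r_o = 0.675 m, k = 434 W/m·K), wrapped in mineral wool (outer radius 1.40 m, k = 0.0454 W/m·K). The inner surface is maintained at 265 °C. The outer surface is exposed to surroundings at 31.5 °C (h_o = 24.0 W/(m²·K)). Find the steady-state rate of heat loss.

Treat each layer as a resistance in series:
  R_copper = (1/0.660 − 1/0.675)/(4πk) = 0.03367/(4π·434) = 6.174×10^-6 K/W
  R_mineral wool = (1/0.675 − 1/1.40)/(4πk) = 0.7672/(4π·0.0454) = 1.345 K/W
  R_conv,out = 1/(4πr²h) = 1/(4π·1.40²·24.0) = 0.001692 K/W
ΣR = 6.174×10^-6 + 1.345 + 0.001692 = 1.347 K/W
Q = ΔT/ΣR = (265 °C − 31.5 °C)/1.347 = 173 W

Q = 173 W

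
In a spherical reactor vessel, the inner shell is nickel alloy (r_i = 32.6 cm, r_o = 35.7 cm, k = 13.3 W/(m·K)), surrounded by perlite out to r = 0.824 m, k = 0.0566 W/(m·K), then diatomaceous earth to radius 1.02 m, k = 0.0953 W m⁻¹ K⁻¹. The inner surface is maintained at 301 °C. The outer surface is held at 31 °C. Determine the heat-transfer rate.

Treat each layer as a resistance in series:
  R_nickel alloy = (1/0.326 − 1/0.357)/(4πk) = 0.2664/(4π·13.3) = 0.001594 K/W
  R_perlite = (1/0.357 − 1/0.824)/(4πk) = 1.588/(4π·0.0566) = 2.232 K/W
  R_diatomaceous earth = (1/0.824 − 1/1.02)/(4πk) = 0.2332/(4π·0.0953) = 0.1947 K/W
ΣR = 0.001594 + 2.232 + 0.1947 = 2.428 K/W
Q = ΔT/ΣR = (301 °C − 31 °C)/2.428 = 111 W

Q = 111 W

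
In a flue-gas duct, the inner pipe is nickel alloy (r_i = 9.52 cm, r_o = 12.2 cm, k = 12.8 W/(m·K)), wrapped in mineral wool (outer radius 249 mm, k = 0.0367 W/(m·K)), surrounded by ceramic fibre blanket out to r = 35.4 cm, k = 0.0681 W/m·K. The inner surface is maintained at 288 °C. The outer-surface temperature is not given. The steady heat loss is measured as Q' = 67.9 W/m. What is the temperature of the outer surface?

Series resistances:
  R'_nickel alloy = ln(0.122/0.0952)/(2πk) = 0.2480/(2π·12.8) = 0.003084 m·K/W
  R'_mineral wool = ln(0.249/0.122)/(2πk) = 0.7134/(2π·0.0367) = 3.094 m·K/W
  R'_ceramic fibre blanket = ln(0.354/0.249)/(2πk) = 0.3518/(2π·0.0681) = 0.8223 m·K/W
ΣR = 3.919 m·K/W
ΔT = Q'·ΣR = 67.9 × 3.919 = 266.1 K
Heat flows outward, so T_out = T_in − ΔT = 288 − 266.1 = 21.9 °C

T_out = 21.9 °C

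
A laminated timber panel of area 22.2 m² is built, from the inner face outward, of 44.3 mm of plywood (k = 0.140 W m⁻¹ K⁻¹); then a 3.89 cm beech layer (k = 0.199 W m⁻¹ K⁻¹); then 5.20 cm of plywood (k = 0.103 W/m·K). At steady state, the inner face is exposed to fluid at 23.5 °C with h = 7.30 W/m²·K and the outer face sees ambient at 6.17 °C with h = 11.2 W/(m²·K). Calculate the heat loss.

Q = 310 W

Resistance network (inner→outer):
  R_conv,in = 1/(hA) = 1/(7.30·22.2) = 0.006171 K/W
  R_plywood = L/(kA) = 0.0443/(0.140·22.2) = 0.01425 K/W
  R_beech = L/(kA) = 0.0389/(0.199·22.2) = 0.008805 K/W
  R_plywood = L/(kA) = 0.0520/(0.103·22.2) = 0.02274 K/W
  R_conv,out = 1/(hA) = 1/(11.2·22.2) = 0.004022 K/W
ΣR = 0.006171 + 0.01425 + 0.008805 + 0.02274 + 0.004022 = 0.05599 K/W
Q = ΔT/ΣR = (23.5 °C − 6.17 °C)/0.05599 = 310 W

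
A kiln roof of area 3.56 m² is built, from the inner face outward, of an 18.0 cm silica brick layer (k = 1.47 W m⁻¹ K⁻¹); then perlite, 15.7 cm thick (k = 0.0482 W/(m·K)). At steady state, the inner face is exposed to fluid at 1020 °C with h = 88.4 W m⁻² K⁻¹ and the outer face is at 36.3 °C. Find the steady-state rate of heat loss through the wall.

Resistance network (inner→outer):
  R_conv,in = 1/(hA) = 1/(88.4·3.56) = 0.003178 K/W
  R_silica brick = L/(kA) = 0.180/(1.47·3.56) = 0.03440 K/W
  R_perlite = L/(kA) = 0.157/(0.0482·3.56) = 0.9150 K/W
ΣR = 0.003178 + 0.03440 + 0.9150 = 0.9526 K/W
Q = ΔT/ΣR = (1020 °C − 36.3 °C)/0.9526 = 1030 W

Q = 1030 W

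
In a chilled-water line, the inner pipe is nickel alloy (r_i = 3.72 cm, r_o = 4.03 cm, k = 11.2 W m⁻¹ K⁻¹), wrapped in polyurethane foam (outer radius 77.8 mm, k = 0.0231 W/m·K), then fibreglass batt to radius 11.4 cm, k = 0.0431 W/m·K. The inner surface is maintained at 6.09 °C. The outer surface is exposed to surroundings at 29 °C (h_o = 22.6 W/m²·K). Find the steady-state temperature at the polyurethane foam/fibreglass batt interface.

Treat each layer as a resistance in series:
  R'_nickel alloy = ln(0.0403/0.0372)/(2πk) = 0.08004/(2π·11.2) = 0.001137 m·K/W
  R'_polyurethane foam = ln(0.0778/0.0403)/(2πk) = 0.6578/(2π·0.0231) = 4.532 m·K/W
  R'_fibreglass batt = ln(0.114/0.0778)/(2πk) = 0.3821/(2π·0.0431) = 1.411 m·K/W
  R'_conv,out = 1/(2πr h) = 1/(2π·0.114·22.6) = 0.06177 m·K/W
ΣR = 0.001137 + 4.532 + 1.411 + 0.06177 = 6.006 m·K/W
Q' = ΔT/ΣR = (6.09 °C − 29 °C)/6.006 = -3.815 W/m
From the inner boundary to the polyurethane foam/fibreglass batt interface, ΣR_partial = 4.533 m·K/W.
T_interface = T_in − Q'·ΣR_partial = 6.09 °C − (-3.815)(4.533) = 23.4 °C

T = 23.4 °C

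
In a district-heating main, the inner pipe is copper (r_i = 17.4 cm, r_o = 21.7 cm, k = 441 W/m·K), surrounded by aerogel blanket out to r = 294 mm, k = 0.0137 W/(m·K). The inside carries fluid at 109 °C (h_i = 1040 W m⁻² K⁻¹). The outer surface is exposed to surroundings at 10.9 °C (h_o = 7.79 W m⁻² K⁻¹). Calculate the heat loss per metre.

Series thermal resistances, inner to outer:
  R'_conv,in = 1/(2πr h) = 1/(2π·0.174·1040) = 8.795×10^-4 m·K/W
  R'_copper = ln(0.217/0.174)/(2πk) = 0.2208/(2π·441) = 7.970×10^-5 m·K/W
  R'_aerogel blanket = ln(0.294/0.217)/(2πk) = 0.3037/(2π·0.0137) = 3.528 m·K/W
  R'_conv,out = 1/(2πr h) = 1/(2π·0.294·7.79) = 0.06949 m·K/W
ΣR = 8.795×10^-4 + 7.970×10^-5 + 3.528 + 0.06949 = 3.598 m·K/W
Q' = ΔT/ΣR = (109 °C − 10.9 °C)/3.598 = 27.3 W/m

Q' = 27.3 W/m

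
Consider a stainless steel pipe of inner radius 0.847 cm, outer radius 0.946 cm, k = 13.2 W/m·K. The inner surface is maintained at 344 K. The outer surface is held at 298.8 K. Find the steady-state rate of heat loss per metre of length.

Q' = 33.9 kW/m

Q' = 2πk·ΔT/ln(r₂/r₁) = 2π × 13.2 × 45.2 / ln(0.00946/0.00847) = 33900 W/m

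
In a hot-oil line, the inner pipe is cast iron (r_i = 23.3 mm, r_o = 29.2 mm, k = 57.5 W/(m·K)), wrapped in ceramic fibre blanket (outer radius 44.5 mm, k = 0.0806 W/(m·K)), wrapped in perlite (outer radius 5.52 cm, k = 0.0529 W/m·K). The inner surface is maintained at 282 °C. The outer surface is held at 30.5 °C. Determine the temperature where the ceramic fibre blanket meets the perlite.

Treat each layer as a resistance in series:
  R'_cast iron = ln(0.0292/0.0233)/(2πk) = 0.2257/(2π·57.5) = 6.248×10^-4 m·K/W
  R'_ceramic fibre blanket = ln(0.0445/0.0292)/(2πk) = 0.4213/(2π·0.0806) = 0.8320 m·K/W
  R'_perlite = ln(0.0552/0.0445)/(2πk) = 0.2155/(2π·0.0529) = 0.6483 m·K/W
ΣR = 6.248×10^-4 + 0.8320 + 0.6483 = 1.481 m·K/W
Q' = ΔT/ΣR = (282 °C − 30.5 °C)/1.481 = 169.8 W/m
From the inner boundary to the ceramic fibre blanket/perlite interface, ΣR_partial = 0.8326 m·K/W.
T_interface = T_in − Q'·ΣR_partial = 282 °C − (169.8)(0.8326) = 141 °C

T = 141 °C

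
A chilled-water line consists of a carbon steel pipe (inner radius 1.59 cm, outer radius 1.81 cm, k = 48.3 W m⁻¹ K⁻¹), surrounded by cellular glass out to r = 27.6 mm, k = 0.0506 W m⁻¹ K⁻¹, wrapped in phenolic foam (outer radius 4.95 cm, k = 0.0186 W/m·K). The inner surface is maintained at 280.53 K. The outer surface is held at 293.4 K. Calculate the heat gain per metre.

Q' = 2.03 W/m

Series thermal resistances, inner to outer:
  R'_carbon steel = ln(0.0181/0.0159)/(2πk) = 0.1296/(2π·48.3) = 4.270×10^-4 m·K/W
  R'_cellular glass = ln(0.0276/0.0181)/(2πk) = 0.4219/(2π·0.0506) = 1.327 m·K/W
  R'_phenolic foam = ln(0.0495/0.0276)/(2πk) = 0.5842/(2π·0.0186) = 4.998 m·K/W
ΣR = 4.270×10^-4 + 1.327 + 4.998 = 6.325 m·K/W
Q' = ΔT/ΣR = (280.53 K − 293.4 K)/6.325 = -2.03 W/m
(Negative Q' ⇒ heat flows inward; heat gain = 2.03 W/m.)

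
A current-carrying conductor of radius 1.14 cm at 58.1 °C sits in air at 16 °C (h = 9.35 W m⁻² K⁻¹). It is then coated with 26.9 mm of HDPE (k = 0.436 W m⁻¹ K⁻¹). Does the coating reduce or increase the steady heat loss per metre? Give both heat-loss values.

increases: 28.2 → 47.5 W/m

Critical radius for a cylinder: r_cr = k/h = 0.0466 m = 4.66 cm.
Outer radius after coating: r₂ = 0.0114 + 0.0269 = 0.0383 m.
Since r₁ < r_cr and r₂ ≤ r_cr, the coating moves toward the maximum at r_cr — heat loss rises.
Bare: R = 1/(2πr₁h) = 1.493 m·K/W; Q = 42.1/1.493 = 28.2 W/m.
Coated: R = R_cond + R_conv = 0.8868 m·K/W; Q = 42.1/0.8868 = 47.5 W/m.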